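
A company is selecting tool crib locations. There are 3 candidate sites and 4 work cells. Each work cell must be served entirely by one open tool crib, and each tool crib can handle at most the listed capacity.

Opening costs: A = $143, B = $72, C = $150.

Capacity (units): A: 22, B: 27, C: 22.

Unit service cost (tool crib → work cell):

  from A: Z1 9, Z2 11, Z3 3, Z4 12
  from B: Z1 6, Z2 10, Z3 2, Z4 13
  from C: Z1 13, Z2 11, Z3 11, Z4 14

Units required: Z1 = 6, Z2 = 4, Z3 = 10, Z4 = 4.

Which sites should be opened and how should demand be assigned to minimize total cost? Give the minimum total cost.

Minimum total cost: 220

Open {B}: Z1→B 6·6=36, Z2→B 10·4=40, Z3→B 2·10=20, Z4→B 13·4=52.
Loads: B carries 24/27. Service 148; fixed 72; total 220.
Next best feasible plan costs 359.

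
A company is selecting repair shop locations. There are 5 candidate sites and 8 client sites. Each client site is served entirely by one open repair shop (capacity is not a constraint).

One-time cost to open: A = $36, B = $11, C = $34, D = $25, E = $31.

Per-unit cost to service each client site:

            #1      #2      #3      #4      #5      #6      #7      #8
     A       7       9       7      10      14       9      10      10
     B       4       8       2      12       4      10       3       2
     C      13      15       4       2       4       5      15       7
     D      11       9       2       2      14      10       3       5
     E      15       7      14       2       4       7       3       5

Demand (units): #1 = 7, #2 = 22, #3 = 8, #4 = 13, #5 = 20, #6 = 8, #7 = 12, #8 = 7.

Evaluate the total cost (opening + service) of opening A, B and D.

Each client site is assigned to its cheapest site among the open ones.
{A, B, D}: #1→B 4·7=28, #2→B 8·22=176, #3→B 2·8=16, #4→D 2·13=26, #5→B 4·20=80, #6→A 9·8=72, #7→B 3·12=36, #8→B 2·7=14. Service 448; fixed 72; total 520.

Total cost: 520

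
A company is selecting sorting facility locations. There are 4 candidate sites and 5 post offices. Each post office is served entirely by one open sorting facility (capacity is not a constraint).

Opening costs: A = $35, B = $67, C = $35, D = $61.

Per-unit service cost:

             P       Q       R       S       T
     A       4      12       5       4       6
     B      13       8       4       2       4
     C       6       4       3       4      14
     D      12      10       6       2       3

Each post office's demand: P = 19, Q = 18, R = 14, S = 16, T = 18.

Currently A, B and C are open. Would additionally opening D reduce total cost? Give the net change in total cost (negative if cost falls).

Current service cost with {A, B, C}: 294.
Adding D: each post office re-picks its cheapest; new service cost 276, saving 18.
Extra fixed cost: 61. Net change = 61 − 18 = 43.
(Totals: 431 → 474.)

No — net change +43 (cost rises by 43).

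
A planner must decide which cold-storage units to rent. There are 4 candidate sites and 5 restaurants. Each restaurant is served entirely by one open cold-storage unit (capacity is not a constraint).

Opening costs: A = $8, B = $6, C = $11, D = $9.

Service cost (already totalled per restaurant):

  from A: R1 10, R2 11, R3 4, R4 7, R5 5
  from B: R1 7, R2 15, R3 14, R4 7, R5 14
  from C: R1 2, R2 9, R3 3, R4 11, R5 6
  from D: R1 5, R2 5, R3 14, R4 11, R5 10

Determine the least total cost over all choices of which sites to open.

For any fixed open set, each restaurant goes to its cheapest open site; total = fixed + service.
{C}: R1→C 2, R2→C 9, R3→C 3, R4→C 11, R5→C 6. Service 31; fixed 11; total 42.
{A, D}: service 26 + fixed 17 = 43
{B, C}: R1→C 2, R2→C 9, R3→C 3, R4→B 7, R5→C 6. Service 27; fixed 17; total 44.
{A, B, C, D}: R1→C 2, R2→D 5, R3→C 3, R4→A 7, R5→A 5. Service 22; fixed 34; total 56.
No other subset beats 42.

Minimum total cost: 42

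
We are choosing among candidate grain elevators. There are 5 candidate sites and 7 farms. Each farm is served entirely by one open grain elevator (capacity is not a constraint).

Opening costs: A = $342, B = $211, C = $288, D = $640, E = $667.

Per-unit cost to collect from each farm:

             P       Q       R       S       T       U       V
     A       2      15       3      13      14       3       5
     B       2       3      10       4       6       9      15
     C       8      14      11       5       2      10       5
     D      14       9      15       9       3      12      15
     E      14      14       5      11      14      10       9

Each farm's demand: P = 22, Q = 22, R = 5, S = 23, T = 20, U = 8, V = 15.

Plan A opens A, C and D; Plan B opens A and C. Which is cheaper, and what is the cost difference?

Plan A: {A, C, D}: P→A 2·22=44, Q→D 9·22=198, R→A 3·5=15, S→C 5·23=115, T→C 2·20=40, U→A 3·8=24, V→A 5·15=75. Service 511; fixed 1270; total 1781.
Plan B: {A, C}: P→A 2·22=44, Q→C 14·22=308, R→A 3·5=15, S→C 5·23=115, T→C 2·20=40, U→A 3·8=24, V→A 5·15=75. Service 621; fixed 630; total 1251.
Difference: |1781 − 1251| = 530.

Plan B is cheaper by 530.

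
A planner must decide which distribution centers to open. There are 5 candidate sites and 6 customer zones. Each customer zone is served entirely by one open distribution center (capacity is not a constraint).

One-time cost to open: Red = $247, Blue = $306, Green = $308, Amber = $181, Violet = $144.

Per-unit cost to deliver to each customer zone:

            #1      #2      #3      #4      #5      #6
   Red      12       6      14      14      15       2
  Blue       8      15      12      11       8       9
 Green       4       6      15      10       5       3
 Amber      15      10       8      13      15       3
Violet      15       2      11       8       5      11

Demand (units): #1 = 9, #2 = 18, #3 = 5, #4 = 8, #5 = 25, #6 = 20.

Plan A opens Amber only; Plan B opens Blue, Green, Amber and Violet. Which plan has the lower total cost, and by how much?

Plan A is cheaper by 225.

Plan A: {Amber}: #1→Amber 15·9=135, #2→Amber 10·18=180, #3→Amber 8·5=40, #4→Amber 13·8=104, #5→Amber 15·25=375, #6→Amber 3·20=60. Service 894; fixed 181; total 1075.
Plan B: {Blue, Green, Amber, Violet}: #1→Green 4·9=36, #2→Violet 2·18=36, #3→Amber 8·5=40, #4→Violet 8·8=64, #5→Green 5·25=125, #6→Green 3·20=60. Service 361; fixed 939; total 1300.
Difference: |1075 − 1300| = 225.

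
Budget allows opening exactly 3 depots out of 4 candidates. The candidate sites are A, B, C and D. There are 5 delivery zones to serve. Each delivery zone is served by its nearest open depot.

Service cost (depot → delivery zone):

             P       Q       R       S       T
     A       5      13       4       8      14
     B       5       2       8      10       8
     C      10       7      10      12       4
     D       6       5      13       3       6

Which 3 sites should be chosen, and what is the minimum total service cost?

With exactly 3 open, each delivery zone uses its cheapest among the chosen.
{A, B, D}: P→A 5, Q→B 2, R→A 4, S→D 3, T→D 6. Service cost 20.
{A, C, D}: service cost 21
{B, C, D}: service cost 22
Among all 4 size-3 choices, {A, B, D} is lowest.

Choose A, B and D; total service cost 20.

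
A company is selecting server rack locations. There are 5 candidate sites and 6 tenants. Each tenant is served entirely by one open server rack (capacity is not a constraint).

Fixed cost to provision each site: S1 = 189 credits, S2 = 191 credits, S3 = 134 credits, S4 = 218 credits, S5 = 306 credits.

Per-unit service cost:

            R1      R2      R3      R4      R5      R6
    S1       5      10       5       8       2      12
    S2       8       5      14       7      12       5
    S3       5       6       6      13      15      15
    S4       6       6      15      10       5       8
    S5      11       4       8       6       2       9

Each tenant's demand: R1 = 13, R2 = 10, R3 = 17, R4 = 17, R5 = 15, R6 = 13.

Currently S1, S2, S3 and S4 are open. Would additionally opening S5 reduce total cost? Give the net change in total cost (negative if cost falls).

No — net change +279 (cost rises by 279).

Current service cost with {S1, S2, S3, S4}: 414.
Adding S5: each tenant re-picks its cheapest; new service cost 387, saving 27.
Extra fixed cost: 306. Net change = 306 − 27 = 279.
(Totals: 1146 → 1425.)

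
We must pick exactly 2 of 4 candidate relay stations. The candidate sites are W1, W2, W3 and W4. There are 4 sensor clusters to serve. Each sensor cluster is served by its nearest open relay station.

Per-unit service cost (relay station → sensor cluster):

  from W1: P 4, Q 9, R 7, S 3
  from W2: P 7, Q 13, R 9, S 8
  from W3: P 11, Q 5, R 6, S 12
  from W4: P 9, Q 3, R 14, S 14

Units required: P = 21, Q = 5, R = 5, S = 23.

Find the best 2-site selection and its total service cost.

With exactly 2 open, each sensor cluster uses its cheapest among the chosen.
{W1, W4}: P→W1 4·21=84, Q→W4 3·5=15, R→W1 7·5=35, S→W1 3·23=69. Service cost 203.
{W1, W3}: service cost 208
{W1, W2}: service cost 233
Among all 6 size-2 choices, {W1, W4} is lowest.

Choose W1 and W4; total service cost 203.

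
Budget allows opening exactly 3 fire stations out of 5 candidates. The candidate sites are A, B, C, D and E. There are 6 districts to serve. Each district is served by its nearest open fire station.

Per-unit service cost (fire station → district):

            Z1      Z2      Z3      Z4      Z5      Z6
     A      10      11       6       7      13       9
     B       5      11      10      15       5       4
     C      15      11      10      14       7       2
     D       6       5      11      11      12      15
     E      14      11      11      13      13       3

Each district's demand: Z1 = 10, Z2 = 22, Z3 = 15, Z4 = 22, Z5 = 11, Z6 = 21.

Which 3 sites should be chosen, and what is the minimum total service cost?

Choose A, C and D; total service cost 533.

With exactly 3 open, each district uses its cheapest among the chosen.
{A, C, D}: Z1→D 6·10=60, Z2→D 5·22=110, Z3→A 6·15=90, Z4→A 7·22=154, Z5→C 7·11=77, Z6→C 2·21=42. Service cost 533.
{A, B, D}: service cost 543
{A, D, E}: service cost 609
Among all 10 size-3 choices, {A, C, D} is lowest.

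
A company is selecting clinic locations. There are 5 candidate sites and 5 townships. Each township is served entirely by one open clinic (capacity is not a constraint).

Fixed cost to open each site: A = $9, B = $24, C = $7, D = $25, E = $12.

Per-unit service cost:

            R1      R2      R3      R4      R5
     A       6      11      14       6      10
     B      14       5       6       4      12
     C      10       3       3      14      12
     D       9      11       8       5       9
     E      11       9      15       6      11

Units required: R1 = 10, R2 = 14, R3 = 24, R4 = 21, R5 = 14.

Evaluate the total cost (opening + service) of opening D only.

Total cost: 692

Each township is assigned to its cheapest site among the open ones.
{D}: R1→D 9·10=90, R2→D 11·14=154, R3→D 8·24=192, R4→D 5·21=105, R5→D 9·14=126. Service 667; fixed 25; total 692.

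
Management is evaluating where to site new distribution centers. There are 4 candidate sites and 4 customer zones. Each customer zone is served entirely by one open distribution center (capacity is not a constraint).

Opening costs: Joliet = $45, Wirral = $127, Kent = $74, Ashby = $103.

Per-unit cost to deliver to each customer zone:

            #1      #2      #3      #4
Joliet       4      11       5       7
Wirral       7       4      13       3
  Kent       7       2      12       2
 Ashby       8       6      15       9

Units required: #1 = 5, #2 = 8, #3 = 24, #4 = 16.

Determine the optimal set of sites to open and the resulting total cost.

For any fixed open set, each customer zone goes to its cheapest open site; total = fixed + service.
{Joliet, Kent}: #1→Joliet 4·5=20, #2→Kent 2·8=16, #3→Joliet 5·24=120, #4→Kent 2·16=32. Service 188; fixed 119; total 307.
{Joliet}: #1→Joliet 4·5=20, #2→Joliet 11·8=88, #3→Joliet 5·24=120, #4→Joliet 7·16=112. Service 340; fixed 45; total 385.
{Joliet, Wirral}: #1→Joliet 4·5=20, #2→Wirral 4·8=32, #3→Joliet 5·24=120, #4→Wirral 3·16=48. Service 220; fixed 172; total 392.
{Joliet, Wirral, Kent, Ashby}: service 188 + fixed 349 = 537
No other subset beats 307.

Open Joliet and Kent; minimum total cost 307.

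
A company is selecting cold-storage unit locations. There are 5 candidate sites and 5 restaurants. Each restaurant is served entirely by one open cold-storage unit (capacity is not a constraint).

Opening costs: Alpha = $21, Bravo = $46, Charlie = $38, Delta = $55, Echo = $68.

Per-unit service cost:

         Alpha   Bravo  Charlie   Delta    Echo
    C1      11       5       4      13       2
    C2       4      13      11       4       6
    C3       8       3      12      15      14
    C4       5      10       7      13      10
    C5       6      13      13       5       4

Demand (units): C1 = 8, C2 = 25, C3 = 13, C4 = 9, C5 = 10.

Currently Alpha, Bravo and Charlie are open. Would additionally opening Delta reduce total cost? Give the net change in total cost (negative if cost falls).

No — net change +45 (cost rises by 45).

Current service cost with {Alpha, Bravo, Charlie}: 276.
Adding Delta: each restaurant re-picks its cheapest; new service cost 266, saving 10.
Extra fixed cost: 55. Net change = 55 − 10 = 45.
(Totals: 381 → 426.)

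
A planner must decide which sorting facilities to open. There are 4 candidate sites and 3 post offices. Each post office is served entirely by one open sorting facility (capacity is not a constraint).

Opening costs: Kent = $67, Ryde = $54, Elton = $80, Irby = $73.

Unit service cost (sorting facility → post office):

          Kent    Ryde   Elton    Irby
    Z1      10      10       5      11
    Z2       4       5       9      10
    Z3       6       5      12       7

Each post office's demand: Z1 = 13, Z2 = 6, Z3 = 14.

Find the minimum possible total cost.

For any fixed open set, each post office goes to its cheapest open site; total = fixed + service.
{Ryde}: Z1→Ryde 10·13=130, Z2→Ryde 5·6=30, Z3→Ryde 5·14=70. Service 230; fixed 54; total 284.
{Ryde, Elton}: Z1→Elton 5·13=65, Z2→Ryde 5·6=30, Z3→Ryde 5·14=70. Service 165; fixed 134; total 299.
{Kent}: Z1→Kent 10·13=130, Z2→Kent 4·6=24, Z3→Kent 6·14=84. Service 238; fixed 67; total 305.
{Kent, Ryde, Elton, Irby}: Z1→Elton 5·13=65, Z2→Kent 4·6=24, Z3→Ryde 5·14=70. Service 159; fixed 274; total 433.
(All 15 nonempty subsets were checked; Ryde only is lowest.)

Minimum total cost: 284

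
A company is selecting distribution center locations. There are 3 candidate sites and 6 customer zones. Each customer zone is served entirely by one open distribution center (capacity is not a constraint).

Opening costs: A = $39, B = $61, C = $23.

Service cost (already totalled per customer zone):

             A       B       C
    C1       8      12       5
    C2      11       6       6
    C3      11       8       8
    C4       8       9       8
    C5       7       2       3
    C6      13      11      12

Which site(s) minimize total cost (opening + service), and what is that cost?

For any fixed open set, each customer zone goes to its cheapest open site; total = fixed + service.
{C}: C1→C 5, C2→C 6, C3→C 8, C4→C 8, C5→C 3, C6→C 12. Service 42; fixed 23; total 65.
{A}: service 58 + fixed 39 = 97
{A, C}: service 42 + fixed 62 = 104
{A, B, C}: service 40 + fixed 123 = 163
(All 7 nonempty subsets were checked; C only is lowest.)

Open C only; minimum total cost 65.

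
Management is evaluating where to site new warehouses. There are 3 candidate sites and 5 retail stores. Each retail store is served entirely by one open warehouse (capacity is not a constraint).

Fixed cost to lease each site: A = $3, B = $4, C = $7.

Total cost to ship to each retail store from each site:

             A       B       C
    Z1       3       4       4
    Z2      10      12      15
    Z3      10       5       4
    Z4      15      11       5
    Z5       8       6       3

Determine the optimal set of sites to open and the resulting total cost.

For any fixed open set, each retail store goes to its cheapest open site; total = fixed + service.
{A, C}: Z1→A 3, Z2→A 10, Z3→C 4, Z4→C 5, Z5→C 3. Service 25; fixed 10; total 35.
{C}: Z1→C 4, Z2→C 15, Z3→C 4, Z4→C 5, Z5→C 3. Service 31; fixed 7; total 38.
{A, B, C}: service 25 + fixed 14 = 39
{A}: Z1→A 3, Z2→A 10, Z3→A 10, Z4→A 15, Z5→A 8. Service 46; fixed 3; total 49.
No other subset beats 35.

Open A and C; minimum total cost 35.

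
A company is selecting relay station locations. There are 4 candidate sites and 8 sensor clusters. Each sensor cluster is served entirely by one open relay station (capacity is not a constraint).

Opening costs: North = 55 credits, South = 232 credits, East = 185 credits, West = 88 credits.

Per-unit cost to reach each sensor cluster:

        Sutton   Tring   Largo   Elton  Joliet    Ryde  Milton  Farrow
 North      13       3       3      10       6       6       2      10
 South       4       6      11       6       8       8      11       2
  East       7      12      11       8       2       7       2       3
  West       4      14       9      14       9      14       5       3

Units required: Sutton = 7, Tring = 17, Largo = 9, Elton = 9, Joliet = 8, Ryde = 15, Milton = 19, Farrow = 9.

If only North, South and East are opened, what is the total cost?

Each sensor cluster is assigned to its cheapest site among the open ones.
{North, South, East}: Sutton→South 4·7=28, Tring→North 3·17=51, Largo→North 3·9=27, Elton→South 6·9=54, Joliet→East 2·8=16, Ryde→North 6·15=90, Milton→North 2·19=38, Farrow→South 2·9=18. Service 322; fixed 472; total 794.

Total cost: 794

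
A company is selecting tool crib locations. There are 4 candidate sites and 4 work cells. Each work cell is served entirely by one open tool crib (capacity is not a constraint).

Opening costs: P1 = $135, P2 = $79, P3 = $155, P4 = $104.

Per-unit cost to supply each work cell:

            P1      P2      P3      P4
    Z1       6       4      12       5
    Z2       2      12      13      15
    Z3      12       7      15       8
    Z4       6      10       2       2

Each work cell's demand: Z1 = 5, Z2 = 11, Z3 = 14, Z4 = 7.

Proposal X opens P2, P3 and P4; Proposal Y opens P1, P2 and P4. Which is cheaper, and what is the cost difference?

Proposal Y is cheaper by 130.

Proposal X: {P2, P3, P4}: Z1→P2 4·5=20, Z2→P2 12·11=132, Z3→P2 7·14=98, Z4→P3 2·7=14. Service 264; fixed 338; total 602.
Proposal Y: {P1, P2, P4}: Z1→P2 4·5=20, Z2→P1 2·11=22, Z3→P2 7·14=98, Z4→P4 2·7=14. Service 154; fixed 318; total 472.
Difference: |602 − 472| = 130.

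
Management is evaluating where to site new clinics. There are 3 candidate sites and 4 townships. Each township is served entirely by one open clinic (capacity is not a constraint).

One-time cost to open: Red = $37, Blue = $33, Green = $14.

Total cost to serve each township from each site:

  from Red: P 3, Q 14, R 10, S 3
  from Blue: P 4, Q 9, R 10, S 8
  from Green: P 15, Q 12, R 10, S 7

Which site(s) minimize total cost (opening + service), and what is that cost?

Open Green only; minimum total cost 58.

For any fixed open set, each township goes to its cheapest open site; total = fixed + service.
{Green}: P→Green 15, Q→Green 12, R→Green 10, S→Green 7. Service 44; fixed 14; total 58.
{Blue}: service 31 + fixed 33 = 64
{Red}: P→Red 3, Q→Red 14, R→Red 10, S→Red 3. Service 30; fixed 37; total 67.
{Red, Blue, Green}: service 25 + fixed 84 = 109
No other subset beats 58.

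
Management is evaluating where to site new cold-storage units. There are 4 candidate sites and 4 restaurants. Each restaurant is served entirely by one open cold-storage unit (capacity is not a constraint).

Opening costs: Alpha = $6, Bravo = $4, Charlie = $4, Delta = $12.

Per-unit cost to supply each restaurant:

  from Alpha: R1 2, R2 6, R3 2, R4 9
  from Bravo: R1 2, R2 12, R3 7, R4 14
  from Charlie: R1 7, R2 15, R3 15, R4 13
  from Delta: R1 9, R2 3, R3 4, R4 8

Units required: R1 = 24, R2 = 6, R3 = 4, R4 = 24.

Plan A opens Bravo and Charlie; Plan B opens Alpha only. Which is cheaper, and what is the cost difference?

Plan B is cheaper by 154.

Plan A: {Bravo, Charlie}: R1→Bravo 2·24=48, R2→Bravo 12·6=72, R3→Bravo 7·4=28, R4→Charlie 13·24=312. Service 460; fixed 8; total 468.
Plan B: {Alpha}: R1→Alpha 2·24=48, R2→Alpha 6·6=36, R3→Alpha 2·4=8, R4→Alpha 9·24=216. Service 308; fixed 6; total 314.
Difference: |468 − 314| = 154.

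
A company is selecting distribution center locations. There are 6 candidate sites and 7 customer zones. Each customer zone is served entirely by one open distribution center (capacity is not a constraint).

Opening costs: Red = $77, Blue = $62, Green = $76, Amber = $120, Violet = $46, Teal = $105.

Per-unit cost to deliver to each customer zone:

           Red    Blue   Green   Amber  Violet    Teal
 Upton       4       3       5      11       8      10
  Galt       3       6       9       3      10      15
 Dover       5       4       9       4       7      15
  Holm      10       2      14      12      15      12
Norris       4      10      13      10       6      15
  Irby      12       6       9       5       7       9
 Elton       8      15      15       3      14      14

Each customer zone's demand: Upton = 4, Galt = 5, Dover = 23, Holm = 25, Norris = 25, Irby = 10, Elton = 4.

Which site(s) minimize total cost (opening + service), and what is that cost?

For any fixed open set, each customer zone goes to its cheapest open site; total = fixed + service.
{Red, Blue}: Upton→Blue 3·4=12, Galt→Red 3·5=15, Dover→Blue 4·23=92, Holm→Blue 2·25=50, Norris→Red 4·25=100, Irby→Blue 6·10=60, Elton→Red 8·4=32. Service 361; fixed 139; total 500.
{Red, Blue, Violet}: service 361 + fixed 185 = 546
{Blue, Violet}: service 450 + fixed 108 = 558
{Red, Blue, Green, Amber, Violet, Teal}: service 331 + fixed 486 = 817
No other subset beats 500.

Open Red and Blue; minimum total cost 500.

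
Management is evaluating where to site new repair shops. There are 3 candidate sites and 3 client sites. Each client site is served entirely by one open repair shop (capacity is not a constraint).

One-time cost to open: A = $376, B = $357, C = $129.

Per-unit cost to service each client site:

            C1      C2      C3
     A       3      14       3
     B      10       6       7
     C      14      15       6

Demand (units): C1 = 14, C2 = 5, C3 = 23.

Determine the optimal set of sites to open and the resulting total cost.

Open C only; minimum total cost 538.

For any fixed open set, each client site goes to its cheapest open site; total = fixed + service.
{C}: C1→C 14·14=196, C2→C 15·5=75, C3→C 6·23=138. Service 409; fixed 129; total 538.
{A}: C1→A 3·14=42, C2→A 14·5=70, C3→A 3·23=69. Service 181; fixed 376; total 557.
{A, C}: service 181 + fixed 505 = 686
{A, B, C}: service 141 + fixed 862 = 1003
No other subset beats 538.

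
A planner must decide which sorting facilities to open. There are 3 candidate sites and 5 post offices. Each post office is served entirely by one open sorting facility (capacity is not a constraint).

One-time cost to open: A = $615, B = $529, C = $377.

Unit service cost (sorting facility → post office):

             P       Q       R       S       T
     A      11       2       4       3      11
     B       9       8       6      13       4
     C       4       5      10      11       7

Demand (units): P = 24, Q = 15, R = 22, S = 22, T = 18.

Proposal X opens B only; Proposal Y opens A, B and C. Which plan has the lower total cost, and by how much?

Proposal X: {B}: P→B 9·24=216, Q→B 8·15=120, R→B 6·22=132, S→B 13·22=286, T→B 4·18=72. Service 826; fixed 529; total 1355.
Proposal Y: {A, B, C}: P→C 4·24=96, Q→A 2·15=30, R→A 4·22=88, S→A 3·22=66, T→B 4·18=72. Service 352; fixed 1521; total 1873.
Difference: |1355 − 1873| = 518.

Proposal X is cheaper by 518.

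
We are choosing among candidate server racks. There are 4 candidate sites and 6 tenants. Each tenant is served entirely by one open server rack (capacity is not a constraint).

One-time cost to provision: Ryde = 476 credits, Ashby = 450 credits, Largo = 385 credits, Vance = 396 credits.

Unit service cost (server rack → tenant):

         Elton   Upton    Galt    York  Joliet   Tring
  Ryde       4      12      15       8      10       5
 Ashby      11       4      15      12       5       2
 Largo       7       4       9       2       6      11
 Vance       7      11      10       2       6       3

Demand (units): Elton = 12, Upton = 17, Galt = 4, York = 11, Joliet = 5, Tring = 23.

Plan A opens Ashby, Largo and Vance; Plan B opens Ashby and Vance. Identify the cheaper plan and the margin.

Plan B is cheaper by 381.

Plan A: {Ashby, Largo, Vance}: Elton→Largo 7·12=84, Upton→Ashby 4·17=68, Galt→Largo 9·4=36, York→Largo 2·11=22, Joliet→Ashby 5·5=25, Tring→Ashby 2·23=46. Service 281; fixed 1231; total 1512.
Plan B: {Ashby, Vance}: Elton→Vance 7·12=84, Upton→Ashby 4·17=68, Galt→Vance 10·4=40, York→Vance 2·11=22, Joliet→Ashby 5·5=25, Tring→Ashby 2·23=46. Service 285; fixed 846; total 1131.
Difference: |1512 − 1131| = 381.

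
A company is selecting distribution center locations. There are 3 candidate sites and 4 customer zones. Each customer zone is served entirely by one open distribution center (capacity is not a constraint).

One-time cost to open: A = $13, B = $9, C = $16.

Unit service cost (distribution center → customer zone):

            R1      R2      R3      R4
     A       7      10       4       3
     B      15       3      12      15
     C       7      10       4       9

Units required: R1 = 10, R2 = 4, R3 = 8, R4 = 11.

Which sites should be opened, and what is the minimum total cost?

Open A and B; minimum total cost 169.

For any fixed open set, each customer zone goes to its cheapest open site; total = fixed + service.
{A, B}: R1→A 7·10=70, R2→B 3·4=12, R3→A 4·8=32, R4→A 3·11=33. Service 147; fixed 22; total 169.
{A, B, C}: service 147 + fixed 38 = 185
{A}: service 175 + fixed 13 = 188
{B}: R1→B 15·10=150, R2→B 3·4=12, R3→B 12·8=96, R4→B 15·11=165. Service 423; fixed 9; total 432.
(All 7 nonempty subsets were checked; A and B is lowest.)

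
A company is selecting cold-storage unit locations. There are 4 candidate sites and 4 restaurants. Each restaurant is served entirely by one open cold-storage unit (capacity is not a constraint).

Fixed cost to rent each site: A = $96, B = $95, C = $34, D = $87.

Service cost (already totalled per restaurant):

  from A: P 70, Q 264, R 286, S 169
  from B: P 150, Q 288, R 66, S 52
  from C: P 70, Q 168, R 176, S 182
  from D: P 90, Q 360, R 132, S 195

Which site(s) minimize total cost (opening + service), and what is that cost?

Open B and C; minimum total cost 485.

For any fixed open set, each restaurant goes to its cheapest open site; total = fixed + service.
{B, C}: P→C 70, Q→C 168, R→B 66, S→B 52. Service 356; fixed 129; total 485.
{B, C, D}: P→C 70, Q→C 168, R→B 66, S→B 52. Service 356; fixed 216; total 572.
{A, B, C}: P→A 70, Q→C 168, R→B 66, S→B 52. Service 356; fixed 225; total 581.
{A, B, C, D}: service 356 + fixed 312 = 668
(All 15 nonempty subsets were checked; B and C is lowest.)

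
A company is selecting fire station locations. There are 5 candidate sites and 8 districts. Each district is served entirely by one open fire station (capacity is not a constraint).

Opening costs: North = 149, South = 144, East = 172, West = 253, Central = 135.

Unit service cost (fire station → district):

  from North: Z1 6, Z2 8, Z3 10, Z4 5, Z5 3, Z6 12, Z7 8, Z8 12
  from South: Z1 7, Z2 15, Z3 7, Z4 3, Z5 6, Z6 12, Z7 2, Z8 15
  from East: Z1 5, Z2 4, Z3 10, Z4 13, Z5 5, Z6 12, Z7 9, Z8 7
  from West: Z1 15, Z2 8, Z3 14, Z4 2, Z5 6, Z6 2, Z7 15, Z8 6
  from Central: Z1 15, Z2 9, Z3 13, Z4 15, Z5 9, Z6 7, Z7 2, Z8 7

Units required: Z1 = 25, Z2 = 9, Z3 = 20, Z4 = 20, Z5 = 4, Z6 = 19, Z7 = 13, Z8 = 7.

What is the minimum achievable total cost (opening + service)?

Minimum total cost: 954

For any fixed open set, each district goes to its cheapest open site; total = fixed + service.
{South, West}: Z1→South 7·25=175, Z2→West 8·9=72, Z3→South 7·20=140, Z4→West 2·20=40, Z5→South 6·4=24, Z6→West 2·19=38, Z7→South 2·13=26, Z8→West 6·7=42. Service 557; fixed 397; total 954.
{South, Central}: Z1→South 7·25=175, Z2→Central 9·9=81, Z3→South 7·20=140, Z4→South 3·20=60, Z5→South 6·4=24, Z6→Central 7·19=133, Z7→South 2·13=26, Z8→Central 7·7=49. Service 688; fixed 279; total 967.
{South, East}: Z1→East 5·25=125, Z2→East 4·9=36, Z3→South 7·20=140, Z4→South 3·20=60, Z5→East 5·4=20, Z6→South 12·19=228, Z7→South 2·13=26, Z8→East 7·7=49. Service 684; fixed 316; total 1000.
{North, South, East, West, Central}: service 459 + fixed 853 = 1312
No other subset beats 954.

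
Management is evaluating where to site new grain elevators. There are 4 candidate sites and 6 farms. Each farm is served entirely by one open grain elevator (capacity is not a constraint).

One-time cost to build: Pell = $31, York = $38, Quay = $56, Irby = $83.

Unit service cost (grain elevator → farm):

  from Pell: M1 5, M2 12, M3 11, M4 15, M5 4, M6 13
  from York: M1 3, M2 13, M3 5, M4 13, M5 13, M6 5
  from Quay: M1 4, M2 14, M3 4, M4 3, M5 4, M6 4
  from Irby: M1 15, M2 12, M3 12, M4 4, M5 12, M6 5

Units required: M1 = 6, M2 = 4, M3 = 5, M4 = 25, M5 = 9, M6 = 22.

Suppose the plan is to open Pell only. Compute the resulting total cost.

Total cost: 861

Each farm is assigned to its cheapest site among the open ones.
{Pell}: M1→Pell 5·6=30, M2→Pell 12·4=48, M3→Pell 11·5=55, M4→Pell 15·25=375, M5→Pell 4·9=36, M6→Pell 13·22=286. Service 830; fixed 31; total 861.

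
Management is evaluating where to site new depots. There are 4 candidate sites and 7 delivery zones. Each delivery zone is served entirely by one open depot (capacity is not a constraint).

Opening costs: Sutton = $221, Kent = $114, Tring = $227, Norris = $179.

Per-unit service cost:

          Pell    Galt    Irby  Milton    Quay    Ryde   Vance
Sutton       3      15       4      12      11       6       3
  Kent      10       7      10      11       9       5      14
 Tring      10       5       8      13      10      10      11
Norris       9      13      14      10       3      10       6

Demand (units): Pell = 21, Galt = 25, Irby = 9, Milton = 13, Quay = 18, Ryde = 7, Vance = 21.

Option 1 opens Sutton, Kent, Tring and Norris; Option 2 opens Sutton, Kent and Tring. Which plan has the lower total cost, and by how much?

Option 2 is cheaper by 58.

Option 1: {Sutton, Kent, Tring, Norris}: Pell→Sutton 3·21=63, Galt→Tring 5·25=125, Irby→Sutton 4·9=36, Milton→Norris 10·13=130, Quay→Norris 3·18=54, Ryde→Kent 5·7=35, Vance→Sutton 3·21=63. Service 506; fixed 741; total 1247.
Option 2: {Sutton, Kent, Tring}: Pell→Sutton 3·21=63, Galt→Tring 5·25=125, Irby→Sutton 4·9=36, Milton→Kent 11·13=143, Quay→Kent 9·18=162, Ryde→Kent 5·7=35, Vance→Sutton 3·21=63. Service 627; fixed 562; total 1189.
Difference: |1247 − 1189| = 58.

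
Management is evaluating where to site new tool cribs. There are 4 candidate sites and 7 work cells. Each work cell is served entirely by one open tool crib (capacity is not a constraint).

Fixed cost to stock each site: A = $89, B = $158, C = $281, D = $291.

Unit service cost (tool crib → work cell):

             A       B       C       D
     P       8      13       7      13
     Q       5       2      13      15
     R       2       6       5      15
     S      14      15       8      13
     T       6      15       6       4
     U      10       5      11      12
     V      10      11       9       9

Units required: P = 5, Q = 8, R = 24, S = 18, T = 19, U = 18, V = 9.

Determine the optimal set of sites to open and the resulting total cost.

For any fixed open set, each work cell goes to its cheapest open site; total = fixed + service.
{A}: P→A 8·5=40, Q→A 5·8=40, R→A 2·24=48, S→A 14·18=252, T→A 6·19=114, U→A 10·18=180, V→A 10·9=90. Service 764; fixed 89; total 853.
{A, B}: P→A 8·5=40, Q→B 2·8=16, R→A 2·24=48, S→A 14·18=252, T→A 6·19=114, U→B 5·18=90, V→A 10·9=90. Service 650; fixed 247; total 897.
{A, C}: P→C 7·5=35, Q→A 5·8=40, R→A 2·24=48, S→C 8·18=144, T→A 6·19=114, U→A 10·18=180, V→C 9·9=81. Service 642; fixed 370; total 1012.
{A, B, C, D}: P→C 7·5=35, Q→B 2·8=16, R→A 2·24=48, S→C 8·18=144, T→D 4·19=76, U→B 5·18=90, V→C 9·9=81. Service 490; fixed 819; total 1309.
No other subset beats 853.

Open A only; minimum total cost 853.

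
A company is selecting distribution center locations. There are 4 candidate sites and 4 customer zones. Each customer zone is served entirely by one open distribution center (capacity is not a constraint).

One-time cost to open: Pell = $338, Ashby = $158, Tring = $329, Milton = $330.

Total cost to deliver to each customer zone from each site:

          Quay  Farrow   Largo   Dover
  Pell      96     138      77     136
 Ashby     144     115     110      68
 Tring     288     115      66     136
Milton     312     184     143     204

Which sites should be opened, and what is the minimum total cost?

Open Ashby only; minimum total cost 595.

For any fixed open set, each customer zone goes to its cheapest open site; total = fixed + service.
{Ashby}: Quay→Ashby 144, Farrow→Ashby 115, Largo→Ashby 110, Dover→Ashby 68. Service 437; fixed 158; total 595.
{Pell}: Quay→Pell 96, Farrow→Pell 138, Largo→Pell 77, Dover→Pell 136. Service 447; fixed 338; total 785.
{Pell, Ashby}: Quay→Pell 96, Farrow→Ashby 115, Largo→Pell 77, Dover→Ashby 68. Service 356; fixed 496; total 852.
{Pell, Ashby, Tring, Milton}: service 345 + fixed 1155 = 1500
No other subset beats 595.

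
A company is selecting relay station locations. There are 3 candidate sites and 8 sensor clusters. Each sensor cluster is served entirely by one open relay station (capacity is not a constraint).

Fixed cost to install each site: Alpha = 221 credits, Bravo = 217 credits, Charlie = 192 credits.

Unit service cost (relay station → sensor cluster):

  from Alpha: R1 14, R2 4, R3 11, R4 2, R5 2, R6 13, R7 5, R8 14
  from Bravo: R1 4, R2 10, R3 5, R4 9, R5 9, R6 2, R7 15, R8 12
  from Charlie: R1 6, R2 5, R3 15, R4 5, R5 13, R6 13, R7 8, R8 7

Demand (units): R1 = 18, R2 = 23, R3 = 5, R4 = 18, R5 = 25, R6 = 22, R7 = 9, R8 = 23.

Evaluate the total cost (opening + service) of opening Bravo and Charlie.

Each sensor cluster is assigned to its cheapest site among the open ones.
{Bravo, Charlie}: R1→Bravo 4·18=72, R2→Charlie 5·23=115, R3→Bravo 5·5=25, R4→Charlie 5·18=90, R5→Bravo 9·25=225, R6→Bravo 2·22=44, R7→Charlie 8·9=72, R8→Charlie 7·23=161. Service 804; fixed 409; total 1213.

Total cost: 1213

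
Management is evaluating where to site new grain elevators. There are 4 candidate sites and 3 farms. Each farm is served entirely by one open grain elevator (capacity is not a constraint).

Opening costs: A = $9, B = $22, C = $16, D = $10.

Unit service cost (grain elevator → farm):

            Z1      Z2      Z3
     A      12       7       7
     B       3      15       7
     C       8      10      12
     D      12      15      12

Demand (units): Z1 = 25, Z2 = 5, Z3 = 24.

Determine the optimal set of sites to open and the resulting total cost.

Open A and B; minimum total cost 309.

For any fixed open set, each farm goes to its cheapest open site; total = fixed + service.
{A, B}: Z1→B 3·25=75, Z2→A 7·5=35, Z3→A 7·24=168. Service 278; fixed 31; total 309.
{A, B, D}: service 278 + fixed 41 = 319
{A, B, C}: Z1→B 3·25=75, Z2→A 7·5=35, Z3→A 7·24=168. Service 278; fixed 47; total 325.
{A, B, C, D}: Z1→B 3·25=75, Z2→A 7·5=35, Z3→A 7·24=168. Service 278; fixed 57; total 335.
No other subset beats 309.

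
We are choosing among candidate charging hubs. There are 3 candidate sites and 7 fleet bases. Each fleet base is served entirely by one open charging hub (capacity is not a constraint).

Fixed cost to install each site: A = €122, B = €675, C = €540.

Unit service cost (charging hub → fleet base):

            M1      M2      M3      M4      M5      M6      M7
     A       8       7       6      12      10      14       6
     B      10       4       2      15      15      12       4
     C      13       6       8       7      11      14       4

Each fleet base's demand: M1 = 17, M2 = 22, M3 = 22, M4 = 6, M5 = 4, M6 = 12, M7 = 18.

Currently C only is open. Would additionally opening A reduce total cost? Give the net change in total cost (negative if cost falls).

Yes — net change −11 (cost falls by 11).

Current service cost with {C}: 855.
Adding A: each fleet base re-picks its cheapest; new service cost 722, saving 133.
Extra fixed cost: 122. Net change = 122 − 133 = -11.
(Totals: 1395 → 1384.)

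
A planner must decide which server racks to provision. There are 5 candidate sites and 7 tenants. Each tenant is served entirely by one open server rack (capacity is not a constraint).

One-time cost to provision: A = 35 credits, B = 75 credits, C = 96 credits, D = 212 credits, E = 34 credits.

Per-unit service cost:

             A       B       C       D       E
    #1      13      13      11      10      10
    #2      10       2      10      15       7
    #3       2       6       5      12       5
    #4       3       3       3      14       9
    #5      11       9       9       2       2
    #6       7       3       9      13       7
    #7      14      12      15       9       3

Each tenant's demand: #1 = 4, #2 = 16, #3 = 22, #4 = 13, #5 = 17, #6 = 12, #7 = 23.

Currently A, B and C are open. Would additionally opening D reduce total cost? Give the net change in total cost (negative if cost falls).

No — net change +20 (cost rises by 20).

Current service cost with {A, B, C}: 624.
Adding D: each tenant re-picks its cheapest; new service cost 432, saving 192.
Extra fixed cost: 212. Net change = 212 − 192 = 20.
(Totals: 830 → 850.)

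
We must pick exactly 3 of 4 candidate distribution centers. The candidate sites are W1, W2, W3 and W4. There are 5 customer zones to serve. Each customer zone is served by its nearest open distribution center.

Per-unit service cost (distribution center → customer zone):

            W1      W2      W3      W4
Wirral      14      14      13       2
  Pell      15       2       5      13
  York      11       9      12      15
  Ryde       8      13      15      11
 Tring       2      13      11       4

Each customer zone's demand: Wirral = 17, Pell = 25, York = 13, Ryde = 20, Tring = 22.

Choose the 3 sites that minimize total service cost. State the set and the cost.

Choose W1, W2 and W4; total service cost 405.

With exactly 3 open, each customer zone uses its cheapest among the chosen.
{W1, W2, W4}: Wirral→W4 2·17=34, Pell→W2 2·25=50, York→W2 9·13=117, Ryde→W1 8·20=160, Tring→W1 2·22=44. Service cost 405.
{W1, W3, W4}: service cost 506
{W2, W3, W4}: service cost 509
Among all 4 size-3 choices, {W1, W2, W4} is lowest.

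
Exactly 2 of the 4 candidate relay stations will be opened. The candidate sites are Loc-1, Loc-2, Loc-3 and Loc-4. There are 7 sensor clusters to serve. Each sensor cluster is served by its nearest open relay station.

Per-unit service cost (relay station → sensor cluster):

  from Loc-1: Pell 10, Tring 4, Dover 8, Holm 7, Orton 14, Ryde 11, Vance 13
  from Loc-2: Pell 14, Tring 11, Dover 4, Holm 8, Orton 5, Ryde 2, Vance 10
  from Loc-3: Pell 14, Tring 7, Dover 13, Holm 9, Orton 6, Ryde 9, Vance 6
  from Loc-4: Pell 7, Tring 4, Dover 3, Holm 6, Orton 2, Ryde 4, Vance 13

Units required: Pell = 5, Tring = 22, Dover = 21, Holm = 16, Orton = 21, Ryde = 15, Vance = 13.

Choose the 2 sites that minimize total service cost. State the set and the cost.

With exactly 2 open, each sensor cluster uses its cheapest among the chosen.
{Loc-3, Loc-4}: Pell→Loc-4 7·5=35, Tring→Loc-4 4·22=88, Dover→Loc-4 3·21=63, Holm→Loc-4 6·16=96, Orton→Loc-4 2·21=42, Ryde→Loc-4 4·15=60, Vance→Loc-3 6·13=78. Service cost 462.
{Loc-2, Loc-4}: service cost 484
{Loc-1, Loc-4}: service cost 553
Among all 6 size-2 choices, {Loc-3, Loc-4} is lowest.

Choose Loc-3 and Loc-4; total service cost 462.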